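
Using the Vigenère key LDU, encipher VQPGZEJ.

GTJRCYU

Repeat the key across the message: LDULDUL
V(21)+L(11): 32≡6 → G
Q(16)+D(3): 19 → T
P(15)+U(20): 35≡9 → J
G(6)+L(11): 17 → R
Z(25)+D(3): 28≡2 → C
E(4)+U(20): 24 → Y
J(9)+L(11): 20 → U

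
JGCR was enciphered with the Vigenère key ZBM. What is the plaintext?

KFQS

Repeat the key across the ciphertext: ZBMZ
J(9)−Z(25): -16≡10 → K
G(6)−B(1): 5 → F
C(2)−M(12): -10≡16 → Q
R(17)−Z(25): -8≡18 → S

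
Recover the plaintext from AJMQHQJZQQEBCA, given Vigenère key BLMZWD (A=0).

Repeat the key across the ciphertext: BLMZWDBLMZWDBL
A(0)−B(1): -1≡25 → Z
J(9)−L(11): -2≡24 → Y
M(12)−M(12): 0 → A
Q(16)−Z(25): -9≡17 → R
H(7)−W(22): -15≡11 → L
Q(16)−D(3): 13 → N
J(9)−B(1): 8 → I
Z(25)−L(11): 14 → O
Q(16)−M(12): 4 → E
Q(16)−Z(25): -9≡17 → R
E(4)−W(22): -18≡8 → I
B(1)−D(3): -2≡24 → Y
C(2)−B(1): 1 → B
A(0)−L(11): -11≡15 → P

ZYARLNIOERIYBP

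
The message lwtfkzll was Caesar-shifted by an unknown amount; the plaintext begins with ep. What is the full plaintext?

epmydsee

From the crib: l(11)−e(4)=7, so the shift is 7.
Subtract 7 from each ciphertext letter:
l(11): 11−7=4 → e
w(22): 22−7=15 → p
t(19): 19−7=12 → m
f(5): 5−7=-2≡24 → y
k(10): 10−7=3 → d
z(25): 25−7=18 → s
l(11): 11−7=4 → e
l(11): 11−7=4 → e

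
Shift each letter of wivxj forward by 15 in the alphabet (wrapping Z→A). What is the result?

w(22): 22+15=37≡11 → l
i(8): 8+15=23 → x
v(21): 21+15=36≡10 → k
x(23): 23+15=38≡12 → m
j(9): 9+15=24 → y

lxkmy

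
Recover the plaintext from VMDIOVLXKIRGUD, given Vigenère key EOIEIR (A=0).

RYVEGEHJCEJPQP

Repeat the key across the ciphertext: EOIEIREOIEIREO
V(21)−E(4): 17 → R
M(12)−O(14): -2≡24 → Y
D(3)−I(8): -5≡21 → V
I(8)−E(4): 4 → E
O(14)−I(8): 6 → G
V(21)−R(17): 4 → E
L(11)−E(4): 7 → H
X(23)−O(14): 9 → J
K(10)−I(8): 2 → C
I(8)−E(4): 4 → E
R(17)−I(8): 9 → J
G(6)−R(17): -11≡15 → P
U(20)−E(4): 16 → Q
D(3)−O(14): -11≡15 → P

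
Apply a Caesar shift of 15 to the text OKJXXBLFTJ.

O(14): 14+15=29≡3 → D
K(10): 10+15=25 → Z
J(9): 9+15=24 → Y
X(23): 23+15=38≡12 → M
X(23): 23+15=38≡12 → M
B(1): 1+15=16 → Q
L(11): 11+15=26≡0 → A
F(5): 5+15=20 → U
T(19): 19+15=34≡8 → I
J(9): 9+15=24 → Y

DZYMMQAUIY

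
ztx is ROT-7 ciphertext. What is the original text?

z(25): 25−7=18 → s
t(19): 19−7=12 → m
x(23): 23−7=16 → q

smq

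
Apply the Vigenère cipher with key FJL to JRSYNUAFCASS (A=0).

Repeat the key across the message: FJLFJLFJLFJL
J(9)+F(5): 14 → O
R(17)+J(9): 26≡0 → A
S(18)+L(11): 29≡3 → D
Y(24)+F(5): 29≡3 → D
N(13)+J(9): 22 → W
U(20)+L(11): 31≡5 → F
A(0)+F(5): 5 → F
F(5)+J(9): 14 → O
C(2)+L(11): 13 → N
A(0)+F(5): 5 → F
S(18)+J(9): 27≡1 → B
S(18)+L(11): 29≡3 → D

OADDWFFONFBD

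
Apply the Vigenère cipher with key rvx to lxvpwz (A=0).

cssgrw

Repeat the key across the message: rvxrvx
l(11)+r(17): 28≡2 → c
x(23)+v(21): 44≡18 → s
v(21)+x(23): 44≡18 → s
p(15)+r(17): 32≡6 → g
w(22)+v(21): 43≡17 → r
z(25)+x(23): 48≡22 → w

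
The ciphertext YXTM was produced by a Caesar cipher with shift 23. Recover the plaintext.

Y(24): 24−23=1 → B
X(23): 23−23=0 → A
T(19): 19−23=-4≡22 → W
M(12): 12−23=-11≡15 → P

BAWP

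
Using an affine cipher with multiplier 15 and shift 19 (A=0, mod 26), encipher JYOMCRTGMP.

YPVRXOSFRK

J(9): 15·9+19=154≡24 → Y
Y(24): 15·24+19=379≡15 → P
O(14): 15·14+19=229≡21 → V
M(12): 15·12+19=199≡17 → R
C(2): 15·2+19=49≡23 → X
R(17): 15·17+19=274≡14 → O
T(19): 15·19+19=304≡18 → S
G(6): 15·6+19=109≡5 → F
M(12): 15·12+19=199≡17 → R
P(15): 15·15+19=244≡10 → K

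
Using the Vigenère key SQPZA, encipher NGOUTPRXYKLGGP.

FWDTTHHMXKDWVO

Repeat the key across the message: SQPZASQPZASQPZ
N(13)+S(18): 31≡5 → F
G(6)+Q(16): 22 → W
O(14)+P(15): 29≡3 → D
U(20)+Z(25): 45≡19 → T
T(19)+A(0): 19 → T
P(15)+S(18): 33≡7 → H
R(17)+Q(16): 33≡7 → H
X(23)+P(15): 38≡12 → M
Y(24)+Z(25): 49≡23 → X
K(10)+A(0): 10 → K
L(11)+S(18): 29≡3 → D
G(6)+Q(16): 22 → W
G(6)+P(15): 21 → V
P(15)+Z(25): 40≡14 → O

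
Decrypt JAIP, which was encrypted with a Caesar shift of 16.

J(9): 9−16=-7≡19 → T
A(0): 0−16=-16≡10 → K
I(8): 8−16=-8≡18 → S
P(15): 15−16=-1≡25 → Z

TKSZ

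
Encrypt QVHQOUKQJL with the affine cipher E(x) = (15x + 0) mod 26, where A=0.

Q(16): 15·16+0=240≡6 → G
V(21): 15·21+0=315≡3 → D
H(7): 15·7+0=105≡1 → B
Q(16): 15·16+0=240≡6 → G
O(14): 15·14+0=210≡2 → C
U(20): 15·20+0=300≡14 → O
K(10): 15·10+0=150≡20 → U
Q(16): 15·16+0=240≡6 → G
J(9): 15·9+0=135≡5 → F
L(11): 15·11+0=165≡9 → J

GDBGCOUGFJ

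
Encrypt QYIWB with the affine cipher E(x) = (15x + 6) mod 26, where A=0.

Q(16): 15·16+6=246≡12 → M
Y(24): 15·24+6=366≡2 → C
I(8): 15·8+6=126≡22 → W
W(22): 15·22+6=336≡24 → Y
B(1): 15·1+6=21 → V

MCWYV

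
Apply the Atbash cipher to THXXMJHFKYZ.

T(19) → G(6)
H(7) → S(18)
X(23) → C(2)
X(23) → C(2)
M(12) → N(13)
J(9) → Q(16)
H(7) → S(18)
F(5) → U(20)
K(10) → P(15)
Y(24) → B(1)
Z(25) → A(0)

GSCCNQSUPBA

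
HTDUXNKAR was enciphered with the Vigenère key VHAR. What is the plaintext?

MMDDCGKJW

Repeat the key across the ciphertext: VHARVHARV
H(7)−V(21): -14≡12 → M
T(19)−H(7): 12 → M
D(3)−A(0): 3 → D
U(20)−R(17): 3 → D
X(23)−V(21): 2 → C
N(13)−H(7): 6 → G
K(10)−A(0): 10 → K
A(0)−R(17): -17≡9 → J
R(17)−V(21): -4≡22 → W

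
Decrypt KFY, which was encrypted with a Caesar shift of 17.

TOH

K(10): 10−17=-7≡19 → T
F(5): 5−17=-12≡14 → O
Y(24): 24−17=7 → H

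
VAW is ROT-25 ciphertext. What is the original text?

V(21): 21−25=-4≡22 → W
A(0): 0−25=-25≡1 → B
W(22): 22−25=-3≡23 → X

WBX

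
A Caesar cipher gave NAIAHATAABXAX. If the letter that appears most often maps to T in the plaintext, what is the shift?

The most frequent ciphertext letter is A (appears 6 times).
A is position 0; T is position 19.
Shift = -19≡7.

7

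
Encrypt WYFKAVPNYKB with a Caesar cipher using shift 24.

UWDIYTNLWIZ

W(22): 22+24=46≡20 → U
Y(24): 24+24=48≡22 → W
F(5): 5+24=29≡3 → D
K(10): 10+24=34≡8 → I
A(0): 0+24=24 → Y
V(21): 21+24=45≡19 → T
P(15): 15+24=39≡13 → N
N(13): 13+24=37≡11 → L
Y(24): 24+24=48≡22 → W
K(10): 10+24=34≡8 → I
B(1): 1+24=25 → Z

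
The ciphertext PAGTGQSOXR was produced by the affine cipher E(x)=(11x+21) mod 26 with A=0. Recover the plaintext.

QRBOBJVXMC

The inverse of 11 mod 26 is 19, since 11·19=209≡1. Apply D(y)=19·(y−21) mod 26:
P(15): 19·(15−21)=-114≡16 → Q
A(0): 19·(0−21)=-399≡17 → R
G(6): 19·(6−21)=-285≡1 → B
T(19): 19·(19−21)=-38≡14 → O
G(6): 19·(6−21)=-285≡1 → B
Q(16): 19·(16−21)=-95≡9 → J
S(18): 19·(18−21)=-57≡21 → V
O(14): 19·(14−21)=-133≡23 → X
X(23): 19·(23−21)=38≡12 → M
R(17): 19·(17−21)=-76≡2 → C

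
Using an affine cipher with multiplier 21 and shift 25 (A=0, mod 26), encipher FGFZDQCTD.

AVAEKXPIK

F(5): 21·5+25=130≡0 → A
G(6): 21·6+25=151≡21 → V
F(5): 21·5+25=130≡0 → A
Z(25): 21·25+25=550≡4 → E
D(3): 21·3+25=88≡10 → K
Q(16): 21·16+25=361≡23 → X
C(2): 21·2+25=67≡15 → P
T(19): 21·19+25=424≡8 → I
D(3): 21·3+25=88≡10 → K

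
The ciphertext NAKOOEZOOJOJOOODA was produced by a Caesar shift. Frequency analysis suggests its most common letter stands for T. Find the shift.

The most frequent ciphertext letter is O (appears 8 times).
O is position 14; T is position 19.
Shift = -5≡21.

21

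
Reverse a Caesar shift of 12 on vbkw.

v(21): 21−12=9 → j
b(1): 1−12=-11≡15 → p
k(10): 10−12=-2≡24 → y
w(22): 22−12=10 → k

jpyk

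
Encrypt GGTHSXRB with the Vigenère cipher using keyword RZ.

Repeat the key across the message: RZRZRZRZ
G(6)+R(17): 23 → X
G(6)+Z(25): 31≡5 → F
T(19)+R(17): 36≡10 → K
H(7)+Z(25): 32≡6 → G
S(18)+R(17): 35≡9 → J
X(23)+Z(25): 48≡22 → W
R(17)+R(17): 34≡8 → I
B(1)+Z(25): 26≡0 → A

XFKGJWIA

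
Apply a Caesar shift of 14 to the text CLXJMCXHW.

QZLXAQLVK

C(2): 2+14=16 → Q
L(11): 11+14=25 → Z
X(23): 23+14=37≡11 → L
J(9): 9+14=23 → X
M(12): 12+14=26≡0 → A
C(2): 2+14=16 → Q
X(23): 23+14=37≡11 → L
H(7): 7+14=21 → V
W(22): 22+14=36≡10 → K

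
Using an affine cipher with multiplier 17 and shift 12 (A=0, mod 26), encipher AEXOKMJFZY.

A(0): 17·0+12=12 → M
E(4): 17·4+12=80≡2 → C
X(23): 17·23+12=403≡13 → N
O(14): 17·14+12=250≡16 → Q
K(10): 17·10+12=182≡0 → A
M(12): 17·12+12=216≡8 → I
J(9): 17·9+12=165≡9 → J
F(5): 17·5+12=97≡19 → T
Z(25): 17·25+12=437≡21 → V
Y(24): 17·24+12=420≡4 → E

MCNQAIJTVE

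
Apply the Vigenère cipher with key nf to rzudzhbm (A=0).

Repeat the key across the message: nfnfnfnf
r(17)+n(13): 30≡4 → e
z(25)+f(5): 30≡4 → e
u(20)+n(13): 33≡7 → h
d(3)+f(5): 8 → i
z(25)+n(13): 38≡12 → m
h(7)+f(5): 12 → m
b(1)+n(13): 14 → o
m(12)+f(5): 17 → r

eehimmor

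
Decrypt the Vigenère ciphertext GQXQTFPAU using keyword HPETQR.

ZBTXDOILQ

Repeat the key across the ciphertext: HPETQRHPE
G(6)−H(7): -1≡25 → Z
Q(16)−P(15): 1 → B
X(23)−E(4): 19 → T
Q(16)−T(19): -3≡23 → X
T(19)−Q(16): 3 → D
F(5)−R(17): -12≡14 → O
P(15)−H(7): 8 → I
A(0)−P(15): -15≡11 → L
U(20)−E(4): 16 → Q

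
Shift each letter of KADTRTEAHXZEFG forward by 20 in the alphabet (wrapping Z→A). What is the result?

K(10): 10+20=30≡4 → E
A(0): 0+20=20 → U
D(3): 3+20=23 → X
T(19): 19+20=39≡13 → N
R(17): 17+20=37≡11 → L
T(19): 19+20=39≡13 → N
E(4): 4+20=24 → Y
A(0): 0+20=20 → U
H(7): 7+20=27≡1 → B
X(23): 23+20=43≡17 → R
Z(25): 25+20=45≡19 → T
E(4): 4+20=24 → Y
F(5): 5+20=25 → Z
G(6): 6+20=26≡0 → A

EUXNLNYUBRTYZA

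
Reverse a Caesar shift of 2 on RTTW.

R(17): 17−2=15 → P
T(19): 19−2=17 → R
T(19): 19−2=17 → R
W(22): 22−2=20 → U

PRRU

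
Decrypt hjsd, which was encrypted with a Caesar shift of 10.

h(7): 7−10=-3≡23 → x
j(9): 9−10=-1≡25 → z
s(18): 18−10=8 → i
d(3): 3−10=-7≡19 → t

xzit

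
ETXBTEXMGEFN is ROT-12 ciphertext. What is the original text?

SHLPHSLAUSTB

E(4): 4−12=-8≡18 → S
T(19): 19−12=7 → H
X(23): 23−12=11 → L
B(1): 1−12=-11≡15 → P
T(19): 19−12=7 → H
E(4): 4−12=-8≡18 → S
X(23): 23−12=11 → L
M(12): 12−12=0 → A
G(6): 6−12=-6≡20 → U
E(4): 4−12=-8≡18 → S
F(5): 5−12=-7≡19 → T
N(13): 13−12=1 → B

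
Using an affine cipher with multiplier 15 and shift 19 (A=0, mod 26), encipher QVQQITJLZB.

Q(16): 15·16+19=259≡25 → Z
V(21): 15·21+19=334≡22 → W
Q(16): 15·16+19=259≡25 → Z
Q(16): 15·16+19=259≡25 → Z
I(8): 15·8+19=139≡9 → J
T(19): 15·19+19=304≡18 → S
J(9): 15·9+19=154≡24 → Y
L(11): 15·11+19=184≡2 → C
Z(25): 15·25+19=394≡4 → E
B(1): 15·1+19=34≡8 → I

ZWZZJSYCEI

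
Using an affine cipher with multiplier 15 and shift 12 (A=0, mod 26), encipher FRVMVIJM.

JHPKPCRK

F(5): 15·5+12=87≡9 → J
R(17): 15·17+12=267≡7 → H
V(21): 15·21+12=327≡15 → P
M(12): 15·12+12=192≡10 → K
V(21): 15·21+12=327≡15 → P
I(8): 15·8+12=132≡2 → C
J(9): 15·9+12=147≡17 → R
M(12): 15·12+12=192≡10 → K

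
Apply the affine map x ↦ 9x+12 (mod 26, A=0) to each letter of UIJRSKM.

U(20): 9·20+12=192≡10 → K
I(8): 9·8+12=84≡6 → G
J(9): 9·9+12=93≡15 → P
R(17): 9·17+12=165≡9 → J
S(18): 9·18+12=174≡18 → S
K(10): 9·10+12=102≡24 → Y
M(12): 9·12+12=120≡16 → Q

KGPJSYQ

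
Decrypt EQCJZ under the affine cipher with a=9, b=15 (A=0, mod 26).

TDNIE

The inverse of 9 mod 26 is 3, since 9·3=27≡1. Apply D(y)=3·(y−15) mod 26:
E(4): 3·(4−15)=-33≡19 → T
Q(16): 3·(16−15)=3 → D
C(2): 3·(2−15)=-39≡13 → N
J(9): 3·(9−15)=-18≡8 → I
Z(25): 3·(25−15)=30≡4 → E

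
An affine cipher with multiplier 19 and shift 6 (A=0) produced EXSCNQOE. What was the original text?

EFCIZGKE

The inverse of 19 mod 26 is 11, since 19·11=209≡1. Apply D(y)=11·(y−6) mod 26:
E(4): 11·(4−6)=-22≡4 → E
X(23): 11·(23−6)=187≡5 → F
S(18): 11·(18−6)=132≡2 → C
C(2): 11·(2−6)=-44≡8 → I
N(13): 11·(13−6)=77≡25 → Z
Q(16): 11·(16−6)=110≡6 → G
O(14): 11·(14−6)=88≡10 → K
E(4): 11·(4−6)=-22≡4 → E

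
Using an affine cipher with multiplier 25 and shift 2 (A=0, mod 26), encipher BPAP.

B(1): 25·1+2=27≡1 → B
P(15): 25·15+2=377≡13 → N
A(0): 25·0+2=2 → C
P(15): 25·15+2=377≡13 → N

BNCN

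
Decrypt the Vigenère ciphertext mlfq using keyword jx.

Repeat the key across the ciphertext: jxjx
m(12)−j(9): 3 → d
l(11)−x(23): -12≡14 → o
f(5)−j(9): -4≡22 → w
q(16)−x(23): -7≡19 → t

dowt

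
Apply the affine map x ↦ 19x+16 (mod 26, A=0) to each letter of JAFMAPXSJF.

J(9): 19·9+16=187≡5 → F
A(0): 19·0+16=16 → Q
F(5): 19·5+16=111≡7 → H
M(12): 19·12+16=244≡10 → K
A(0): 19·0+16=16 → Q
P(15): 19·15+16=301≡15 → P
X(23): 19·23+16=453≡11 → L
S(18): 19·18+16=358≡20 → U
J(9): 19·9+16=187≡5 → F
F(5): 19·5+16=111≡7 → H

FQHKQPLUFH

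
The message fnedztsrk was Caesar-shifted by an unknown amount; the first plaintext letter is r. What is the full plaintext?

From the crib: f(5)−r(17)=-12≡14, so the shift is 14.
Subtract 14 from each ciphertext letter:
f(5): 5−14=-9≡17 → r
n(13): 13−14=-1≡25 → z
e(4): 4−14=-10≡16 → q
d(3): 3−14=-11≡15 → p
z(25): 25−14=11 → l
t(19): 19−14=5 → f
s(18): 18−14=4 → e
r(17): 17−14=3 → d
k(10): 10−14=-4≡22 → w

rzqplfedw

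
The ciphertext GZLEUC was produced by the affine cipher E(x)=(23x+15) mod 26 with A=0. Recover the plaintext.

DOKVHN

The inverse of 23 mod 26 is 17, since 23·17=391≡1. Apply D(y)=17·(y−15) mod 26:
G(6): 17·(6−15)=-153≡3 → D
Z(25): 17·(25−15)=170≡14 → O
L(11): 17·(11−15)=-68≡10 → K
E(4): 17·(4−15)=-187≡21 → V
U(20): 17·(20−15)=85≡7 → H
C(2): 17·(2−15)=-221≡13 → N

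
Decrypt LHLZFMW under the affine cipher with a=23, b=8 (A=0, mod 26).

The inverse of 23 mod 26 is 17, since 23·17=391≡1. Apply D(y)=17·(y−8) mod 26:
L(11): 17·(11−8)=51≡25 → Z
H(7): 17·(7−8)=-17≡9 → J
L(11): 17·(11−8)=51≡25 → Z
Z(25): 17·(25−8)=289≡3 → D
F(5): 17·(5−8)=-51≡1 → B
M(12): 17·(12−8)=68≡16 → Q
W(22): 17·(22−8)=238≡4 → E

ZJZDBQE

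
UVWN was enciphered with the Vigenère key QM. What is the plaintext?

EJGB

Repeat the key across the ciphertext: QMQM
U(20)−Q(16): 4 → E
V(21)−M(12): 9 → J
W(22)−Q(16): 6 → G
N(13)−M(12): 1 → B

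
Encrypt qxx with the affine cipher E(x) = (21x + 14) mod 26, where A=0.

mdd

q(16): 21·16+14=350≡12 → m
x(23): 21·23+14=497≡3 → d
x(23): 21·23+14=497≡3 → d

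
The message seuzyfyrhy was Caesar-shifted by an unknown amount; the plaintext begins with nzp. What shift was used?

From the crib: s(18)−n(13)=5, so the shift is 5.

5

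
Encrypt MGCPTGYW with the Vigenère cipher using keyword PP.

BVREIVNL

Repeat the key across the message: PPPPPPPP
M(12)+P(15): 27≡1 → B
G(6)+P(15): 21 → V
C(2)+P(15): 17 → R
P(15)+P(15): 30≡4 → E
T(19)+P(15): 34≡8 → I
G(6)+P(15): 21 → V
Y(24)+P(15): 39≡13 → N
W(22)+P(15): 37≡11 → L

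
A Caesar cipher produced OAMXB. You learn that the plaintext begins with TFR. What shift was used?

21

From the crib: O(14)−T(19)=-5≡21, so the shift is 21.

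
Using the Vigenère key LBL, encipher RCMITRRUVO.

Repeat the key across the message: LBLLBLLBLL
R(17)+L(11): 28≡2 → C
C(2)+B(1): 3 → D
M(12)+L(11): 23 → X
I(8)+L(11): 19 → T
T(19)+B(1): 20 → U
R(17)+L(11): 28≡2 → C
R(17)+L(11): 28≡2 → C
U(20)+B(1): 21 → V
V(21)+L(11): 32≡6 → G
O(14)+L(11): 25 → Z

CDXTUCCVGZ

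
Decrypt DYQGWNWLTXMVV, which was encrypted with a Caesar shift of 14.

D(3): 3−14=-11≡15 → P
Y(24): 24−14=10 → K
Q(16): 16−14=2 → C
G(6): 6−14=-8≡18 → S
W(22): 22−14=8 → I
N(13): 13−14=-1≡25 → Z
W(22): 22−14=8 → I
L(11): 11−14=-3≡23 → X
T(19): 19−14=5 → F
X(23): 23−14=9 → J
M(12): 12−14=-2≡24 → Y
V(21): 21−14=7 → H
V(21): 21−14=7 → H

PKCSIZIXFJYHH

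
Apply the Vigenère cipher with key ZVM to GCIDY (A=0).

FXUCT

Repeat the key across the message: ZVMZV
G(6)+Z(25): 31≡5 → F
C(2)+V(21): 23 → X
I(8)+M(12): 20 → U
D(3)+Z(25): 28≡2 → C
Y(24)+V(21): 45≡19 → T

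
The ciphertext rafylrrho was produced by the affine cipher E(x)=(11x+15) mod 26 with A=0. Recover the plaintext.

The inverse of 11 mod 26 is 19, since 11·19=209≡1. Apply D(y)=19·(y−15) mod 26:
r(17): 19·(17−15)=38≡12 → m
a(0): 19·(0−15)=-285≡1 → b
f(5): 19·(5−15)=-190≡18 → s
y(24): 19·(24−15)=171≡15 → p
l(11): 19·(11−15)=-76≡2 → c
r(17): 19·(17−15)=38≡12 → m
r(17): 19·(17−15)=38≡12 → m
h(7): 19·(7−15)=-152≡4 → e
o(14): 19·(14−15)=-19≡7 → h

mbspcmmeh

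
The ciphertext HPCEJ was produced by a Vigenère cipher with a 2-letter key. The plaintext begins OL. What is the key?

TE

Subtract each crib letter from the matching ciphertext letter (mod 26):
H(7)−O(14)=-7≡19 → T
P(15)−L(11)=4 → E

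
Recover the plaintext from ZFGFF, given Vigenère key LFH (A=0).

OAZUA

Repeat the key across the ciphertext: LFHLF
Z(25)−L(11): 14 → O
F(5)−F(5): 0 → A
G(6)−H(7): -1≡25 → Z
F(5)−L(11): -6≡20 → U
F(5)−F(5): 0 → A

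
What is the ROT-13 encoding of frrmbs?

f(5): 5+13=18 → s
r(17): 17+13=30≡4 → e
r(17): 17+13=30≡4 → e
m(12): 12+13=25 → z
b(1): 1+13=14 → o
s(18): 18+13=31≡5 → f

seezof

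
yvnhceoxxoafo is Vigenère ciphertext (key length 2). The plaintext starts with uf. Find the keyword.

Subtract each crib letter from the matching ciphertext letter (mod 26):
y(24)−u(20)=4 → e
v(21)−f(5)=16 → q

eq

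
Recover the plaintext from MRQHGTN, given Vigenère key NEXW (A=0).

Repeat the key across the ciphertext: NEXWNEX
M(12)−N(13): -1≡25 → Z
R(17)−E(4): 13 → N
Q(16)−X(23): -7≡19 → T
H(7)−W(22): -15≡11 → L
G(6)−N(13): -7≡19 → T
T(19)−E(4): 15 → P
N(13)−X(23): -10≡16 → Q

ZNTLTPQ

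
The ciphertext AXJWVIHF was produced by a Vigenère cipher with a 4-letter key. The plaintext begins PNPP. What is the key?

LKUH

Subtract each crib letter from the matching ciphertext letter (mod 26):
A(0)−P(15)=-15≡11 → L
X(23)−N(13)=10 → K
J(9)−P(15)=-6≡20 → U
W(22)−P(15)=7 → H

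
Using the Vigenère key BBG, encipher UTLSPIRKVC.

VURTQOSLBD

Repeat the key across the message: BBGBBGBBGB
U(20)+B(1): 21 → V
T(19)+B(1): 20 → U
L(11)+G(6): 17 → R
S(18)+B(1): 19 → T
P(15)+B(1): 16 → Q
I(8)+G(6): 14 → O
R(17)+B(1): 18 → S
K(10)+B(1): 11 → L
V(21)+G(6): 27≡1 → B
C(2)+B(1): 3 → D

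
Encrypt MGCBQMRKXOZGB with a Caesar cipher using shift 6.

SMIHWSXQDUFMH

M(12): 12+6=18 → S
G(6): 6+6=12 → M
C(2): 2+6=8 → I
B(1): 1+6=7 → H
Q(16): 16+6=22 → W
M(12): 12+6=18 → S
R(17): 17+6=23 → X
K(10): 10+6=16 → Q
X(23): 23+6=29≡3 → D
O(14): 14+6=20 → U
Z(25): 25+6=31≡5 → F
G(6): 6+6=12 → M
B(1): 1+6=7 → H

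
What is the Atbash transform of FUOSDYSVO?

F(5) → U(20)
U(20) → F(5)
O(14) → L(11)
S(18) → H(7)
D(3) → W(22)
Y(24) → B(1)
S(18) → H(7)
V(21) → E(4)
O(14) → L(11)

UFLHWBHEL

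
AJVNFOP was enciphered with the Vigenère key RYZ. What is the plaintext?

Repeat the key across the ciphertext: RYZRYZR
A(0)−R(17): -17≡9 → J
J(9)−Y(24): -15≡11 → L
V(21)−Z(25): -4≡22 → W
N(13)−R(17): -4≡22 → W
F(5)−Y(24): -19≡7 → H
O(14)−Z(25): -11≡15 → P
P(15)−R(17): -2≡24 → Y

JLWWHPY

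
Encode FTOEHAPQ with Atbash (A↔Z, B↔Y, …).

F(5) → U(20)
T(19) → G(6)
O(14) → L(11)
E(4) → V(21)
H(7) → S(18)
A(0) → Z(25)
P(15) → K(10)
Q(16) → J(9)

UGLVSZKJ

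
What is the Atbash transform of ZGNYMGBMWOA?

ATMBNTYNDLZ

Z(25) → A(0)
G(6) → T(19)
N(13) → M(12)
Y(24) → B(1)
M(12) → N(13)
G(6) → T(19)
B(1) → Y(24)
M(12) → N(13)
W(22) → D(3)
O(14) → L(11)
A(0) → Z(25)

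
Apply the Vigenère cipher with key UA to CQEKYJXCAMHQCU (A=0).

WQYKSJRCUMBQWU

Repeat the key across the message: UAUAUAUAUAUAUA
C(2)+U(20): 22 → W
Q(16)+A(0): 16 → Q
E(4)+U(20): 24 → Y
K(10)+A(0): 10 → K
Y(24)+U(20): 44≡18 → S
J(9)+A(0): 9 → J
X(23)+U(20): 43≡17 → R
C(2)+A(0): 2 → C
A(0)+U(20): 20 → U
M(12)+A(0): 12 → M
H(7)+U(20): 27≡1 → B
Q(16)+A(0): 16 → Q
C(2)+U(20): 22 → W
U(20)+A(0): 20 → U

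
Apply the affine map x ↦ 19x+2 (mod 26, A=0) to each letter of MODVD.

M(12): 19·12+2=230≡22 → W
O(14): 19·14+2=268≡8 → I
D(3): 19·3+2=59≡7 → H
V(21): 19·21+2=401≡11 → L
D(3): 19·3+2=59≡7 → H

WIHLH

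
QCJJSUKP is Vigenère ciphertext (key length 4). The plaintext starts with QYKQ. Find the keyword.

Subtract each crib letter from the matching ciphertext letter (mod 26):
Q(16)−Q(16)=0 → A
C(2)−Y(24)=-22≡4 → E
J(9)−K(10)=-1≡25 → Z
J(9)−Q(16)=-7≡19 → T

AEZT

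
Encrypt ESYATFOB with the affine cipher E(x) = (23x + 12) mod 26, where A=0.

AKSMHXWJ

E(4): 23·4+12=104≡0 → A
S(18): 23·18+12=426≡10 → K
Y(24): 23·24+12=564≡18 → S
A(0): 23·0+12=12 → M
T(19): 23·19+12=449≡7 → H
F(5): 23·5+12=127≡23 → X
O(14): 23·14+12=334≡22 → W
B(1): 23·1+12=35≡9 → J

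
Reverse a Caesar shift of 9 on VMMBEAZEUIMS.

V(21): 21−9=12 → M
M(12): 12−9=3 → D
M(12): 12−9=3 → D
B(1): 1−9=-8≡18 → S
E(4): 4−9=-5≡21 → V
A(0): 0−9=-9≡17 → R
Z(25): 25−9=16 → Q
E(4): 4−9=-5≡21 → V
U(20): 20−9=11 → L
I(8): 8−9=-1≡25 → Z
M(12): 12−9=3 → D
S(18): 18−9=9 → J

MDDSVRQVLZDJ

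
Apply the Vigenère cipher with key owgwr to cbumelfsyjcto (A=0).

Repeat the key across the message: owgwrowgwrowg
c(2)+o(14): 16 → q
b(1)+w(22): 23 → x
u(20)+g(6): 26≡0 → a
m(12)+w(22): 34≡8 → i
e(4)+r(17): 21 → v
l(11)+o(14): 25 → z
f(5)+w(22): 27≡1 → b
s(18)+g(6): 24 → y
y(24)+w(22): 46≡20 → u
j(9)+r(17): 26≡0 → a
c(2)+o(14): 16 → q
t(19)+w(22): 41≡15 → p
o(14)+g(6): 20 → u

qxaivzbyuaqpu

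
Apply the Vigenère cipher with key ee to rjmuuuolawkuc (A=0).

Repeat the key across the message: eeeeeeeeeeeee
r(17)+e(4): 21 → v
j(9)+e(4): 13 → n
m(12)+e(4): 16 → q
u(20)+e(4): 24 → y
u(20)+e(4): 24 → y
u(20)+e(4): 24 → y
o(14)+e(4): 18 → s
l(11)+e(4): 15 → p
a(0)+e(4): 4 → e
w(22)+e(4): 26≡0 → a
k(10)+e(4): 14 → o
u(20)+e(4): 24 → y
c(2)+e(4): 6 → g

vnqyyyspeaoyg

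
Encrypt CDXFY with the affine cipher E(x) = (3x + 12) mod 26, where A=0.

SVDBG

C(2): 3·2+12=18 → S
D(3): 3·3+12=21 → V
X(23): 3·23+12=81≡3 → D
F(5): 3·5+12=27≡1 → B
Y(24): 3·24+12=84≡6 → G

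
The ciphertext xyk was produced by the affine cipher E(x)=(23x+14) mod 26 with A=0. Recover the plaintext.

xok

The inverse of 23 mod 26 is 17, since 23·17=391≡1. Apply D(y)=17·(y−14) mod 26:
x(23): 17·(23−14)=153≡23 → x
y(24): 17·(24−14)=170≡14 → o
k(10): 17·(10−14)=-68≡10 → k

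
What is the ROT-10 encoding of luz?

l(11): 11+10=21 → v
u(20): 20+10=30≡4 → e
z(25): 25+10=35≡9 → j

vej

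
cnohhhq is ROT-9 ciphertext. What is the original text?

tefyyyh

c(2): 2−9=-7≡19 → t
n(13): 13−9=4 → e
o(14): 14−9=5 → f
h(7): 7−9=-2≡24 → y
h(7): 7−9=-2≡24 → y
h(7): 7−9=-2≡24 → y
q(16): 16−9=7 → h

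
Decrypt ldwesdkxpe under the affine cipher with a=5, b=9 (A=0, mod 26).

The inverse of 5 mod 26 is 21, since 5·21=105≡1. Apply D(y)=21·(y−9) mod 26:
l(11): 21·(11−9)=42≡16 → q
d(3): 21·(3−9)=-126≡4 → e
w(22): 21·(22−9)=273≡13 → n
e(4): 21·(4−9)=-105≡25 → z
s(18): 21·(18−9)=189≡7 → h
d(3): 21·(3−9)=-126≡4 → e
k(10): 21·(10−9)=21 → v
x(23): 21·(23−9)=294≡8 → i
p(15): 21·(15−9)=126≡22 → w
e(4): 21·(4−9)=-105≡25 → z

qenzheviwz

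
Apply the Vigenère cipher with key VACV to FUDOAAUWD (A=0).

AUFJVAWRY

Repeat the key across the message: VACVVACVV
F(5)+V(21): 26≡0 → A
U(20)+A(0): 20 → U
D(3)+C(2): 5 → F
O(14)+V(21): 35≡9 → J
A(0)+V(21): 21 → V
A(0)+A(0): 0 → A
U(20)+C(2): 22 → W
W(22)+V(21): 43≡17 → R
D(3)+V(21): 24 → Y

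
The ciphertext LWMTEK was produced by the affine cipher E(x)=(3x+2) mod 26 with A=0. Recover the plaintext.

DYMXSU

The inverse of 3 mod 26 is 9, since 3·9=27≡1. Apply D(y)=9·(y−2) mod 26:
L(11): 9·(11−2)=81≡3 → D
W(22): 9·(22−2)=180≡24 → Y
M(12): 9·(12−2)=90≡12 → M
T(19): 9·(19−2)=153≡23 → X
E(4): 9·(4−2)=18 → S
K(10): 9·(10−2)=72≡20 → U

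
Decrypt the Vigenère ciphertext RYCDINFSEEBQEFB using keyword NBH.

Repeat the key across the ciphertext: NBHNBHNBHNBHNBH
R(17)−N(13): 4 → E
Y(24)−B(1): 23 → X
C(2)−H(7): -5≡21 → V
D(3)−N(13): -10≡16 → Q
I(8)−B(1): 7 → H
N(13)−H(7): 6 → G
F(5)−N(13): -8≡18 → S
S(18)−B(1): 17 → R
E(4)−H(7): -3≡23 → X
E(4)−N(13): -9≡17 → R
B(1)−B(1): 0 → A
Q(16)−H(7): 9 → J
E(4)−N(13): -9≡17 → R
F(5)−B(1): 4 → E
B(1)−H(7): -6≡20 → U

EXVQHGSRXRAJREU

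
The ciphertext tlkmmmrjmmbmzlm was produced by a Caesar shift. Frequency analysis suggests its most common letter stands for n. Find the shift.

The most frequent ciphertext letter is m (appears 7 times).
m is position 12; n is position 13.
Shift = -1≡25.

25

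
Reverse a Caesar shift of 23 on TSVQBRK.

WVYTEUN

T(19): 19−23=-4≡22 → W
S(18): 18−23=-5≡21 → V
V(21): 21−23=-2≡24 → Y
Q(16): 16−23=-7≡19 → T
B(1): 1−23=-22≡4 → E
R(17): 17−23=-6≡20 → U
K(10): 10−23=-13≡13 → N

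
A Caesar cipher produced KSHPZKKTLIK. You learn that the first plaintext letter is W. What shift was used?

14

From the crib: K(10)−W(22)=-12≡14, so the shift is 14.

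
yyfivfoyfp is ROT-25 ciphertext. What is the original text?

zzgjwgpzgq

y(24): 24−25=-1≡25 → z
y(24): 24−25=-1≡25 → z
f(5): 5−25=-20≡6 → g
i(8): 8−25=-17≡9 → j
v(21): 21−25=-4≡22 → w
f(5): 5−25=-20≡6 → g
o(14): 14−25=-11≡15 → p
y(24): 24−25=-1≡25 → z
f(5): 5−25=-20≡6 → g
p(15): 15−25=-10≡16 → q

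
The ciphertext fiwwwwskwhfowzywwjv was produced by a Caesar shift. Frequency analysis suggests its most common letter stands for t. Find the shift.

3

The most frequent ciphertext letter is w (appears 8 times).
w is position 22; t is position 19.
Shift = 3.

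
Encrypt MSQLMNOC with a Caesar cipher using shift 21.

HNLGHIJX

M(12): 12+21=33≡7 → H
S(18): 18+21=39≡13 → N
Q(16): 16+21=37≡11 → L
L(11): 11+21=32≡6 → G
M(12): 12+21=33≡7 → H
N(13): 13+21=34≡8 → I
O(14): 14+21=35≡9 → J
C(2): 2+21=23 → X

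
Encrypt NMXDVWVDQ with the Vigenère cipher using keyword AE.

Repeat the key across the message: AEAEAEAEA
N(13)+A(0): 13 → N
M(12)+E(4): 16 → Q
X(23)+A(0): 23 → X
D(3)+E(4): 7 → H
V(21)+A(0): 21 → V
W(22)+E(4): 26≡0 → A
V(21)+A(0): 21 → V
D(3)+E(4): 7 → H
Q(16)+A(0): 16 → Q

NQXHVAVHQ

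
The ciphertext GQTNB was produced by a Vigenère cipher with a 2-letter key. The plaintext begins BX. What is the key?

FT

Subtract each crib letter from the matching ciphertext letter (mod 26):
G(6)−B(1)=5 → F
Q(16)−X(23)=-7≡19 → T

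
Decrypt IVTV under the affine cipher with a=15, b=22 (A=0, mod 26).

The inverse of 15 mod 26 is 7, since 15·7=105≡1. Apply D(y)=7·(y−22) mod 26:
I(8): 7·(8−22)=-98≡6 → G
V(21): 7·(21−22)=-7≡19 → T
T(19): 7·(19−22)=-21≡5 → F
V(21): 7·(21−22)=-7≡19 → T

GTFT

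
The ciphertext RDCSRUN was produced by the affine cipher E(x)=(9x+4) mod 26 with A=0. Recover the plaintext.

NXUQNWB

The inverse of 9 mod 26 is 3, since 9·3=27≡1. Apply D(y)=3·(y−4) mod 26:
R(17): 3·(17−4)=39≡13 → N
D(3): 3·(3−4)=-3≡23 → X
C(2): 3·(2−4)=-6≡20 → U
S(18): 3·(18−4)=42≡16 → Q
R(17): 3·(17−4)=39≡13 → N
U(20): 3·(20−4)=48≡22 → W
N(13): 3·(13−4)=27≡1 → B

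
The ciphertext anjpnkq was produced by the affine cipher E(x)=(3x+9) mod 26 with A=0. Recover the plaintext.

xkackjl

The inverse of 3 mod 26 is 9, since 3·9=27≡1. Apply D(y)=9·(y−9) mod 26:
a(0): 9·(0−9)=-81≡23 → x
n(13): 9·(13−9)=36≡10 → k
j(9): 9·(9−9)=0 → a
p(15): 9·(15−9)=54≡2 → c
n(13): 9·(13−9)=36≡10 → k
k(10): 9·(10−9)=9 → j
q(16): 9·(16−9)=63≡11 → l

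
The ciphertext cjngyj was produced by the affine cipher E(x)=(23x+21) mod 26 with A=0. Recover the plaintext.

peufze

The inverse of 23 mod 26 is 17, since 23·17=391≡1. Apply D(y)=17·(y−21) mod 26:
c(2): 17·(2−21)=-323≡15 → p
j(9): 17·(9−21)=-204≡4 → e
n(13): 17·(13−21)=-136≡20 → u
g(6): 17·(6−21)=-255≡5 → f
y(24): 17·(24−21)=51≡25 → z
j(9): 17·(9−21)=-204≡4 → e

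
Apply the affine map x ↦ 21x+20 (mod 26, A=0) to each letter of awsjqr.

a(0): 21·0+20=20 → u
w(22): 21·22+20=482≡14 → o
s(18): 21·18+20=398≡8 → i
j(9): 21·9+20=209≡1 → b
q(16): 21·16+20=356≡18 → s
r(17): 21·17+20=377≡13 → n

uoibsn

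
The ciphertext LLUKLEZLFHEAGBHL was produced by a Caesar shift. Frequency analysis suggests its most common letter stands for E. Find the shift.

The most frequent ciphertext letter is L (appears 5 times).
L is position 11; E is position 4.
Shift = 7.

7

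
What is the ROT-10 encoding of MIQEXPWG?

M(12): 12+10=22 → W
I(8): 8+10=18 → S
Q(16): 16+10=26≡0 → A
E(4): 4+10=14 → O
X(23): 23+10=33≡7 → H
P(15): 15+10=25 → Z
W(22): 22+10=32≡6 → G
G(6): 6+10=16 → Q

WSAOHZGQ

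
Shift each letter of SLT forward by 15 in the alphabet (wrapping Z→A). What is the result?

HAI

S(18): 18+15=33≡7 → H
L(11): 11+15=26≡0 → A
T(19): 19+15=34≡8 → I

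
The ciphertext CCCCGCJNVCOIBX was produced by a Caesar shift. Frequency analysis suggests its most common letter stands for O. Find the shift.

14

The most frequent ciphertext letter is C (appears 6 times).
C is position 2; O is position 14.
Shift = -12≡14.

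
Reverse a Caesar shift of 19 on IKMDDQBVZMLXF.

I(8): 8−19=-11≡15 → P
K(10): 10−19=-9≡17 → R
M(12): 12−19=-7≡19 → T
D(3): 3−19=-16≡10 → K
D(3): 3−19=-16≡10 → K
Q(16): 16−19=-3≡23 → X
B(1): 1−19=-18≡8 → I
V(21): 21−19=2 → C
Z(25): 25−19=6 → G
M(12): 12−19=-7≡19 → T
L(11): 11−19=-8≡18 → S
X(23): 23−19=4 → E
F(5): 5−19=-14≡12 → M

PRTKKXICGTSEM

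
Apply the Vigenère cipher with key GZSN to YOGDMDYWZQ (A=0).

ENYQSCQJFP

Repeat the key across the message: GZSNGZSNGZ
Y(24)+G(6): 30≡4 → E
O(14)+Z(25): 39≡13 → N
G(6)+S(18): 24 → Y
D(3)+N(13): 16 → Q
M(12)+G(6): 18 → S
D(3)+Z(25): 28≡2 → C
Y(24)+S(18): 42≡16 → Q
W(22)+N(13): 35≡9 → J
Z(25)+G(6): 31≡5 → F
Q(16)+Z(25): 41≡15 → P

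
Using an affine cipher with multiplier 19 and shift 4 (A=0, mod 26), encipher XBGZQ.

X(23): 19·23+4=441≡25 → Z
B(1): 19·1+4=23 → X
G(6): 19·6+4=118≡14 → O
Z(25): 19·25+4=479≡11 → L
Q(16): 19·16+4=308≡22 → W

ZXOLW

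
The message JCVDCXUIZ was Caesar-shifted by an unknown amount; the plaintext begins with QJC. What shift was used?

19

From the crib: J(9)−Q(16)=-7≡19, so the shift is 19.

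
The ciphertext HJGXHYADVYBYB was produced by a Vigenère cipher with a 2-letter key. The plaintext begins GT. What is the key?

BQ

Subtract each crib letter from the matching ciphertext letter (mod 26):
H(7)−G(6)=1 → B
J(9)−T(19)=-10≡16 → Q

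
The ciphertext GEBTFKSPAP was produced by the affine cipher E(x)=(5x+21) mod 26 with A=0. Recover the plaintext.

XHWKCDPEBE

The inverse of 5 mod 26 is 21, since 5·21=105≡1. Apply D(y)=21·(y−21) mod 26:
G(6): 21·(6−21)=-315≡23 → X
E(4): 21·(4−21)=-357≡7 → H
B(1): 21·(1−21)=-420≡22 → W
T(19): 21·(19−21)=-42≡10 → K
F(5): 21·(5−21)=-336≡2 → C
K(10): 21·(10−21)=-231≡3 → D
S(18): 21·(18−21)=-63≡15 → P
P(15): 21·(15−21)=-126≡4 → E
A(0): 21·(0−21)=-441≡1 → B
P(15): 21·(15−21)=-126≡4 → E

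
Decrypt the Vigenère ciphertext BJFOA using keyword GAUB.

Repeat the key across the ciphertext: GAUBG
B(1)−G(6): -5≡21 → V
J(9)−A(0): 9 → J
F(5)−U(20): -15≡11 → L
O(14)−B(1): 13 → N
A(0)−G(6): -6≡20 → U

VJLNU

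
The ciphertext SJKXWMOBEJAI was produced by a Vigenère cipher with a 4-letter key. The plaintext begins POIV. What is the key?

Subtract each crib letter from the matching ciphertext letter (mod 26):
S(18)−P(15)=3 → D
J(9)−O(14)=-5≡21 → V
K(10)−I(8)=2 → C
X(23)−V(21)=2 → C

DVCC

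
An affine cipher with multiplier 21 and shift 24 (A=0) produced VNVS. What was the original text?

The inverse of 21 mod 26 is 5, since 21·5=105≡1. Apply D(y)=5·(y−24) mod 26:
V(21): 5·(21−24)=-15≡11 → L
N(13): 5·(13−24)=-55≡23 → X
V(21): 5·(21−24)=-15≡11 → L
S(18): 5·(18−24)=-30≡22 → W

LXLW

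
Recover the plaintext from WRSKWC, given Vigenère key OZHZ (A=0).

Repeat the key across the ciphertext: OZHZOZ
W(22)−O(14): 8 → I
R(17)−Z(25): -8≡18 → S
S(18)−H(7): 11 → L
K(10)−Z(25): -15≡11 → L
W(22)−O(14): 8 → I
C(2)−Z(25): -23≡3 → D

ISLLID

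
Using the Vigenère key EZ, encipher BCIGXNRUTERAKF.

FBMFBMVTXDVZOE

Repeat the key across the message: EZEZEZEZEZEZEZ
B(1)+E(4): 5 → F
C(2)+Z(25): 27≡1 → B
I(8)+E(4): 12 → M
G(6)+Z(25): 31≡5 → F
X(23)+E(4): 27≡1 → B
N(13)+Z(25): 38≡12 → M
R(17)+E(4): 21 → V
U(20)+Z(25): 45≡19 → T
T(19)+E(4): 23 → X
E(4)+Z(25): 29≡3 → D
R(17)+E(4): 21 → V
A(0)+Z(25): 25 → Z
K(10)+E(4): 14 → O
F(5)+Z(25): 30≡4 → E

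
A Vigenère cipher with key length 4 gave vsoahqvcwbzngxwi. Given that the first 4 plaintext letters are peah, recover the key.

Subtract each crib letter from the matching ciphertext letter (mod 26):
v(21)−p(15)=6 → g
s(18)−e(4)=14 → o
o(14)−a(0)=14 → o
a(0)−h(7)=-7≡19 → t

goot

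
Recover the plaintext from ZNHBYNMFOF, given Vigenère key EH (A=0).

Repeat the key across the ciphertext: EHEHEHEHEH
Z(25)−E(4): 21 → V
N(13)−H(7): 6 → G
H(7)−E(4): 3 → D
B(1)−H(7): -6≡20 → U
Y(24)−E(4): 20 → U
N(13)−H(7): 6 → G
M(12)−E(4): 8 → I
F(5)−H(7): -2≡24 → Y
O(14)−E(4): 10 → K
F(5)−H(7): -2≡24 → Y

VGDUUGIYKY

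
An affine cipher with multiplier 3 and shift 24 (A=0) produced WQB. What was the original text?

The inverse of 3 mod 26 is 9, since 3·9=27≡1. Apply D(y)=9·(y−24) mod 26:
W(22): 9·(22−24)=-18≡8 → I
Q(16): 9·(16−24)=-72≡6 → G
B(1): 9·(1−24)=-207≡1 → B

IGB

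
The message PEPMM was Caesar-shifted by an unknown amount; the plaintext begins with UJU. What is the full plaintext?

UJURR

From the crib: P(15)−U(20)=-5≡21, so the shift is 21.
Subtract 21 from each ciphertext letter:
P(15): 15−21=-6≡20 → U
E(4): 4−21=-17≡9 → J
P(15): 15−21=-6≡20 → U
M(12): 12−21=-9≡17 → R
M(12): 12−21=-9≡17 → R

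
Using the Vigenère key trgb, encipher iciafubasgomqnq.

btobylhblxunjew

Repeat the key across the message: trgbtrgbtrgbtrg
i(8)+t(19): 27≡1 → b
c(2)+r(17): 19 → t
i(8)+g(6): 14 → o
a(0)+b(1): 1 → b
f(5)+t(19): 24 → y
u(20)+r(17): 37≡11 → l
b(1)+g(6): 7 → h
a(0)+b(1): 1 → b
s(18)+t(19): 37≡11 → l
g(6)+r(17): 23 → x
o(14)+g(6): 20 → u
m(12)+b(1): 13 → n
q(16)+t(19): 35≡9 → j
n(13)+r(17): 30≡4 → e
q(16)+g(6): 22 → w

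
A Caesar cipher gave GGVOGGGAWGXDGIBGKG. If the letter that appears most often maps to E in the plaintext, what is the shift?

2

The most frequent ciphertext letter is G (appears 9 times).
G is position 6; E is position 4.
Shift = 2.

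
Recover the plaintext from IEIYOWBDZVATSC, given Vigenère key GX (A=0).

CHCBIZVGTYUWMF

Repeat the key across the ciphertext: GXGXGXGXGXGXGX
I(8)−G(6): 2 → C
E(4)−X(23): -19≡7 → H
I(8)−G(6): 2 → C
Y(24)−X(23): 1 → B
O(14)−G(6): 8 → I
W(22)−X(23): -1≡25 → Z
B(1)−G(6): -5≡21 → V
D(3)−X(23): -20≡6 → G
Z(25)−G(6): 19 → T
V(21)−X(23): -2≡24 → Y
A(0)−G(6): -6≡20 → U
T(19)−X(23): -4≡22 → W
S(18)−G(6): 12 → M
C(2)−X(23): -21≡5 → F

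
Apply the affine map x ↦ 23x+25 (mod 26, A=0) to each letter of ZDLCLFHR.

Z(25): 23·25+25=600≡2 → C
D(3): 23·3+25=94≡16 → Q
L(11): 23·11+25=278≡18 → S
C(2): 23·2+25=71≡19 → T
L(11): 23·11+25=278≡18 → S
F(5): 23·5+25=140≡10 → K
H(7): 23·7+25=186≡4 → E
R(17): 23·17+25=416≡0 → A

CQSTSKEA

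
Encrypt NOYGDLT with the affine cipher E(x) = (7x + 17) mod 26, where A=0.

ELDHMQU

N(13): 7·13+17=108≡4 → E
O(14): 7·14+17=115≡11 → L
Y(24): 7·24+17=185≡3 → D
G(6): 7·6+17=59≡7 → H
D(3): 7·3+17=38≡12 → M
L(11): 7·11+17=94≡16 → Q
T(19): 7·19+17=150≡20 → U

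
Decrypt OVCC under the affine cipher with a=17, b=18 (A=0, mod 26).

The inverse of 17 mod 26 is 23, since 17·23=391≡1. Apply D(y)=23·(y−18) mod 26:
O(14): 23·(14−18)=-92≡12 → M
V(21): 23·(21−18)=69≡17 → R
C(2): 23·(2−18)=-368≡22 → W
C(2): 23·(2−18)=-368≡22 → W

MRWW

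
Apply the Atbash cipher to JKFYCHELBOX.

QPUBXSVOYLC

J(9) → Q(16)
K(10) → P(15)
F(5) → U(20)
Y(24) → B(1)
C(2) → X(23)
H(7) → S(18)
E(4) → V(21)
L(11) → O(14)
B(1) → Y(24)
O(14) → L(11)
X(23) → C(2)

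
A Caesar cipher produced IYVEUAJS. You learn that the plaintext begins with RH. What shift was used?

From the crib: I(8)−R(17)=-9≡17, so the shift is 17.

17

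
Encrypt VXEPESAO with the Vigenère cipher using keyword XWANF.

STECJPWO

Repeat the key across the message: XWANFXWA
V(21)+X(23): 44≡18 → S
X(23)+W(22): 45≡19 → T
E(4)+A(0): 4 → E
P(15)+N(13): 28≡2 → C
E(4)+F(5): 9 → J
S(18)+X(23): 41≡15 → P
A(0)+W(22): 22 → W
O(14)+A(0): 14 → O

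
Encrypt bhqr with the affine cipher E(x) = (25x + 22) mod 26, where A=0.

b(1): 25·1+22=47≡21 → v
h(7): 25·7+22=197≡15 → p
q(16): 25·16+22=422≡6 → g
r(17): 25·17+22=447≡5 → f

vpgf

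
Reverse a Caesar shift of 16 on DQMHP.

NAWRZ

D(3): 3−16=-13≡13 → N
Q(16): 16−16=0 → A
M(12): 12−16=-4≡22 → W
H(7): 7−16=-9≡17 → R
P(15): 15−16=-1≡25 → Z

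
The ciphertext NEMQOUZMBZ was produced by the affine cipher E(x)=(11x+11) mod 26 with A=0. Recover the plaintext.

The inverse of 11 mod 26 is 19, since 11·19=209≡1. Apply D(y)=19·(y−11) mod 26:
N(13): 19·(13−11)=38≡12 → M
E(4): 19·(4−11)=-133≡23 → X
M(12): 19·(12−11)=19 → T
Q(16): 19·(16−11)=95≡17 → R
O(14): 19·(14−11)=57≡5 → F
U(20): 19·(20−11)=171≡15 → P
Z(25): 19·(25−11)=266≡6 → G
M(12): 19·(12−11)=19 → T
B(1): 19·(1−11)=-190≡18 → S
Z(25): 19·(25−11)=266≡6 → G

MXTRFPGTSG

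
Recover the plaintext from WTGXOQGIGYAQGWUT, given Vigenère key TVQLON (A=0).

DYQMADNNQNMDNBEI

Repeat the key across the ciphertext: TVQLONTVQLONTVQL
W(22)−T(19): 3 → D
T(19)−V(21): -2≡24 → Y
G(6)−Q(16): -10≡16 → Q
X(23)−L(11): 12 → M
O(14)−O(14): 0 → A
Q(16)−N(13): 3 → D
G(6)−T(19): -13≡13 → N
I(8)−V(21): -13≡13 → N
G(6)−Q(16): -10≡16 → Q
Y(24)−L(11): 13 → N
A(0)−O(14): -14≡12 → M
Q(16)−N(13): 3 → D
G(6)−T(19): -13≡13 → N
W(22)−V(21): 1 → B
U(20)−Q(16): 4 → E
T(19)−L(11): 8 → I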